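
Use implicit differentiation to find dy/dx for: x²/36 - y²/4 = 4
Apply d/dx to both sides, remembering that y depends on x. Each occurrence of y therefore brings in a y' = dy/dx via the chain rule.

With F(x, y) equal to the left-hand side minus the right, differentiate F term by term:
  d/dx[x^2/36] = x/18
  d/dx[-y^2/4] = -y·y'/2
  d/dx[-4] = 0
Adding these up, d/dx[F] = 0 becomes
  (x/18) + (-y/2)·y' = 0,
so isolating y',
  dy/dx = -(x/18)/(-y/2) = x/(9y)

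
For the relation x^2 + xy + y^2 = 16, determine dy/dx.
Apply d/dx to both sides, remembering that y depends on x. Each occurrence of y therefore brings in a y' = dy/dx via the chain rule.

With F(x, y) equal to the left-hand side minus the right, differentiate F term by term:
  d/dx[x^2] = 2x
  d/dx[xy] = x·y' + y
  d/dx[y^2] = 2y·y'
  d/dx[-16] = 0
Adding these up, d/dx[F] = 0 becomes
  (2x + y) + (x + 2y)·y' = 0,
so isolating y',
  dy/dx = -(2x + y)/(x + 2y) = (-2x - y)/(x + 2y)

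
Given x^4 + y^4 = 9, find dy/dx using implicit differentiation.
Apply d/dx to both sides, remembering that y depends on x. Each occurrence of y therefore brings in a y' = dy/dx via the chain rule.

With F(x, y) equal to the left-hand side minus the right, differentiate F term by term:
  d/dx[x^4] = 4x^3
  d/dx[y^4] = 4y^3·y'
  d/dx[-9] = 0
Adding these up, d/dx[F] = 0 becomes
  (4x^3) + (4y^3)·y' = 0,
so isolating y',
  dy/dx = -(4x^3)/(4y^3) = -x^3/y^3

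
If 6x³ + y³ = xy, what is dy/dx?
Apply d/dx to both sides, remembering that y depends on x. Each occurrence of y therefore brings in a y' = dy/dx via the chain rule.

With F(x, y) equal to the left-hand side minus the right, differentiate F term by term:
  d/dx[6x^3] = 18x^2
  d/dx[-xy] = -x·y' - y
  d/dx[y^3] = 3y^2·y'
Adding these up, d/dx[F] = 0 becomes
  (18x^2 - y) + (-x + 3y^2)·y' = 0,
so isolating y',
  dy/dx = -(18x^2 - y)/(-x + 3y^2) = (18x^2 - y)/(x - 3y^2)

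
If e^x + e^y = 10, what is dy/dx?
Apply d/dx to both sides, remembering that y depends on x. Each occurrence of y therefore brings in a y' = dy/dx via the chain rule.

With F(x, y) equal to the left-hand side minus the right, differentiate F term by term:
  d/dx[e^(x)] = e^(x)
  d/dx[e^(y)] = y'·e^(y)
  d/dx[-10] = 0
Adding these up, d/dx[F] = 0 becomes
  (e^(x)) + (e^(y))·y' = 0,
so isolating y',
  dy/dx = -(e^(x))/(e^(y)) = -e^(x - y)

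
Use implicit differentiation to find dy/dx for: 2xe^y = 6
Differentiate both sides with respect to x, treating y as y(x). By the chain rule, any term containing y contributes a factor of y' = dy/dx when we differentiate it.

Move every term to one side and write the relation as F(x, y) = 0. Term by term,
  d/dx[2x·e^(y)] = 2x·y'·e^(y) + 2e^(y)
  d/dx[-6] = 0

The pieces without y' make up ∂F/∂x and the coefficient of y' is ∂F/∂y:
  ∂F/∂x = 2e^(y),
  ∂F/∂y = 2x·e^(y).

Since d/dx[F] = ∂F/∂x + (∂F/∂y)·y' = 0, solve for y':
  (∂F/∂y)·y' = -∂F/∂x
  dy/dx = -(∂F/∂x)/(∂F/∂y) = -(2e^(y))/(2x·e^(y)) = -1/x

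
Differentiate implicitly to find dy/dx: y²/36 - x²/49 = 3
Differentiate both sides with respect to x, treating y as y(x). By the chain rule, any term containing y contributes a factor of y' = dy/dx when we differentiate it.

Move every term to one side and write the relation as F(x, y) = 0. Term by term,
  d/dx[-x^2/49] = -2x/49
  d/dx[y^2/36] = y·y'/18
  d/dx[-3] = 0

The pieces without y' make up ∂F/∂x and the coefficient of y' is ∂F/∂y:
  ∂F/∂x = -2x/49,
  ∂F/∂y = y/18.

Since d/dx[F] = ∂F/∂x + (∂F/∂y)·y' = 0, solve for y':
  (∂F/∂y)·y' = -∂F/∂x
  dy/dx = -(∂F/∂x)/(∂F/∂y) = -(-2x/49)/(y/18) = 36x/(49y)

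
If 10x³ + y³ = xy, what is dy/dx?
Differentiate both sides with respect to x, treating y as y(x). By the chain rule, any term containing y contributes a factor of y' = dy/dx when we differentiate it.

Move every term to one side and write the relation as F(x, y) = 0. Term by term,
  d/dx[10x^3] = 30x^2
  d/dx[-xy] = -x·y' - y
  d/dx[y^3] = 3y^2·y'

The pieces without y' make up ∂F/∂x and the coefficient of y' is ∂F/∂y:
  ∂F/∂x = 30x^2 - y,
  ∂F/∂y = -x + 3y^2.

Since d/dx[F] = ∂F/∂x + (∂F/∂y)·y' = 0, solve for y':
  (∂F/∂y)·y' = -∂F/∂x
  dy/dx = -(∂F/∂x)/(∂F/∂y) = -(30x^2 - y)/(-x + 3y^2) = (30x^2 - y)/(x - 3y^2)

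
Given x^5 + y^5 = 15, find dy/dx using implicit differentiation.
Take d/dx of both sides. Since y is implicitly a function of x, the chain rule attaches a y' = dy/dx factor whenever we differentiate through y.

Set F(x, y) = (left side) − (right side), so the curve is F = 0. Differentiating each term of F:
  d/dx[x^5] = 5x^4
  d/dx[y^5] = 5y^4·y'
  d/dx[-15] = 0

Collecting, the y'-free part is the partial derivative in x and the y' coefficient is the partial derivative in y:
  ∂F/∂x = 5x^4
  ∂F/∂y = 5y^4

so d/dx[F(x, y(x))] = ∂F/∂x + (∂F/∂y)·y' = 0. Rearranging,
  dy/dx = -(∂F/∂x)/(∂F/∂y) = -(5x^4)/(5y^4) = -x^4/y^4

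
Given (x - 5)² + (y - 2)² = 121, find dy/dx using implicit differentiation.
Differentiate the relation implicitly: treat y = y(x) and apply the chain rule, so every y-derivative picks up a y' = dy/dx factor.

With everything moved to the left-hand side, differentiate term by term:
  d/dx[(x - 5)^2] = 2x - 10
  d/dx[(y - 2)^2] = 2·y'(y - 2)
  d/dx[-121] = 0

Separating the contributions that come from x directly and those that come through y:
  without y':      2x - 10
  multiplying y':  2y - 4

so (2x - 10) + (2y - 4)·y' = 0, and therefore
  dy/dx = -(2x - 10)/(2y - 4) = (5 - x)/(y - 2)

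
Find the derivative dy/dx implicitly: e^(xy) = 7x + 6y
Differentiate the relation implicitly: treat y = y(x) and apply the chain rule, so every y-derivative picks up a y' = dy/dx factor.

With everything moved to the left-hand side, differentiate term by term:
  d/dx[-7x] = -7
  d/dx[-6y] = -6·y'
  d/dx[e^(xy)] = (x·y' + y)·e^(xy)

Separating the contributions that come from x directly and those that come through y:
  without y':      y·e^(xy) - 7
  multiplying y':  x·e^(xy) - 6

so (y·e^(xy) - 7) + (x·e^(xy) - 6)·y' = 0, and therefore
  dy/dx = -(y·e^(xy) - 7)/(x·e^(xy) - 6) = (-y·e^(xy) + 7)/(x·e^(xy) - 6)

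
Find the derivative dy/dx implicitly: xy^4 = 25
Take d/dx of both sides. Since y is implicitly a function of x, the chain rule attaches a y' = dy/dx factor whenever we differentiate through y.

Set F(x, y) = (left side) − (right side), so the curve is F = 0. Differentiating each term of F:
  d/dx[xy^4] = 4xy^3·y' + y^4
  d/dx[-25] = 0

Collecting, the y'-free part is the partial derivative in x and the y' coefficient is the partial derivative in y:
  ∂F/∂x = y^4
  ∂F/∂y = 4xy^3

so d/dx[F(x, y(x))] = ∂F/∂x + (∂F/∂y)·y' = 0. Rearranging,
  dy/dx = -(∂F/∂x)/(∂F/∂y) = -(y^4)/(4xy^3) = -y/(4x)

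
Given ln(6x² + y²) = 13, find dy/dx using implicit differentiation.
Take d/dx of both sides. Since y is implicitly a function of x, the chain rule attaches a y' = dy/dx factor whenever we differentiate through y.

Set F(x, y) = (left side) − (right side), so the curve is F = 0. Differentiating each term of F:
  d/dx[ln(6x^2 + y^2)] = (12x + 2y·y')/(6x^2 + y^2)
  d/dx[-13] = 0

Collecting, the y'-free part is the partial derivative in x and the y' coefficient is the partial derivative in y:
  ∂F/∂x = 12x/(6x^2 + y^2)
  ∂F/∂y = 2y/(6x^2 + y^2)

so d/dx[F(x, y(x))] = ∂F/∂x + (∂F/∂y)·y' = 0. Rearranging,
  dy/dx = -(∂F/∂x)/(∂F/∂y) = -(12x/(6x^2 + y^2))/(2y/(6x^2 + y^2)) = -6x/y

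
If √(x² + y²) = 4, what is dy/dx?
Differentiate the relation implicitly: treat y = y(x) and apply the chain rule, so every y-derivative picks up a y' = dy/dx factor.

With everything moved to the left-hand side, differentiate term by term:
  d/dx[√(x^2 + y^2)] = (x + y·y')/√(x^2 + y^2)
  d/dx[-4] = 0

Separating the contributions that come from x directly and those that come through y:
  without y':      x/√(x^2 + y^2)
  multiplying y':  y/√(x^2 + y^2)

so (x/√(x^2 + y^2)) + (y/√(x^2 + y^2))·y' = 0, and therefore
  dy/dx = -(x/√(x^2 + y^2))/(y/√(x^2 + y^2)) = -x/y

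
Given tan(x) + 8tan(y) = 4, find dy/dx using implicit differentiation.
Apply d/dx to both sides, remembering that y depends on x. Each occurrence of y therefore brings in a y' = dy/dx via the chain rule.

With F(x, y) equal to the left-hand side minus the right, differentiate F term by term:
  d/dx[tan(x)] = tan(x)^2 + 1
  d/dx[8tan(y)] = 8·y'(tan(y)^2 + 1)
  d/dx[-4] = 0
Adding these up, d/dx[F] = 0 becomes
  (tan(x)^2 + 1) + (8tan(y)^2 + 8)·y' = 0,
so isolating y',
  dy/dx = -(tan(x)^2 + 1)/(8tan(y)^2 + 8) = -cos(y)^2/(8cos(x)^2)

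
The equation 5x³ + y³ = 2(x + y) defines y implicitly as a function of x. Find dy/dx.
Differentiate the relation implicitly: treat y = y(x) and apply the chain rule, so every y-derivative picks up a y' = dy/dx factor.

With everything moved to the left-hand side, differentiate term by term:
  d/dx[5x^3] = 15x^2
  d/dx[-2x] = -2
  d/dx[y^3] = 3y^2·y'
  d/dx[-2y] = -2·y'

Separating the contributions that come from x directly and those that come through y:
  without y':      15x^2 - 2
  multiplying y':  3y^2 - 2

so (15x^2 - 2) + (3y^2 - 2)·y' = 0, and therefore
  dy/dx = -(15x^2 - 2)/(3y^2 - 2) = (2 - 15x^2)/(3y^2 - 2)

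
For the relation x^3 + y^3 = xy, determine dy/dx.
Take d/dx of both sides. Since y is implicitly a function of x, the chain rule attaches a y' = dy/dx factor whenever we differentiate through y.

Set F(x, y) = (left side) − (right side), so the curve is F = 0. Differentiating each term of F:
  d/dx[x^3] = 3x^2
  d/dx[-xy] = -x·y' - y
  d/dx[y^3] = 3y^2·y'

Collecting, the y'-free part is the partial derivative in x and the y' coefficient is the partial derivative in y:
  ∂F/∂x = 3x^2 - y
  ∂F/∂y = -x + 3y^2

so d/dx[F(x, y(x))] = ∂F/∂x + (∂F/∂y)·y' = 0. Rearranging,
  dy/dx = -(∂F/∂x)/(∂F/∂y) = -(3x^2 - y)/(-x + 3y^2) = (3x^2 - y)/(x - 3y^2)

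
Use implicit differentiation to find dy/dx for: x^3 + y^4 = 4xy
Differentiate the relation implicitly: treat y = y(x) and apply the chain rule, so every y-derivative picks up a y' = dy/dx factor.

With everything moved to the left-hand side, differentiate term by term:
  d/dx[x^3] = 3x^2
  d/dx[-4xy] = -4x·y' - 4y
  d/dx[y^4] = 4y^3·y'

Separating the contributions that come from x directly and those that come through y:
  without y':      3x^2 - 4y
  multiplying y':  -4x + 4y^3

so (3x^2 - 4y) + (-4x + 4y^3)·y' = 0, and therefore
  dy/dx = -(3x^2 - 4y)/(-4x + 4y^3) = (3x^2/4 - y)/(x - y^3)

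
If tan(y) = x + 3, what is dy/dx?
Differentiate both sides with respect to x, treating y as y(x). By the chain rule, any term containing y contributes a factor of y' = dy/dx when we differentiate it.

Move every term to one side and write the relation as F(x, y) = 0. Term by term,
  d/dx[-x] = -1
  d/dx[tan(y)] = y'(tan(y)^2 + 1)
  d/dx[-3] = 0

The pieces without y' make up ∂F/∂x and the coefficient of y' is ∂F/∂y:
  ∂F/∂x = -1,
  ∂F/∂y = tan(y)^2 + 1.

Since d/dx[F] = ∂F/∂x + (∂F/∂y)·y' = 0, solve for y':
  (∂F/∂y)·y' = -∂F/∂x
  dy/dx = -(∂F/∂x)/(∂F/∂y) = -(-1)/(tan(y)^2 + 1) = cos(y)^2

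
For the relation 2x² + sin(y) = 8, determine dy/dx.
Differentiate both sides with respect to x, treating y as y(x). By the chain rule, any term containing y contributes a factor of y' = dy/dx when we differentiate it.

Move every term to one side and write the relation as F(x, y) = 0. Term by term,
  d/dx[2x^2] = 4x
  d/dx[sin(y)] = y'·cos(y)
  d/dx[-8] = 0

The pieces without y' make up ∂F/∂x and the coefficient of y' is ∂F/∂y:
  ∂F/∂x = 4x,
  ∂F/∂y = cos(y).

Since d/dx[F] = ∂F/∂x + (∂F/∂y)·y' = 0, solve for y':
  (∂F/∂y)·y' = -∂F/∂x
  dy/dx = -(∂F/∂x)/(∂F/∂y) = -(4x)/(cos(y)) = -4x/cos(y)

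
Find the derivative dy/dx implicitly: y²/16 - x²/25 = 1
Differentiate the relation implicitly: treat y = y(x) and apply the chain rule, so every y-derivative picks up a y' = dy/dx factor.

With everything moved to the left-hand side, differentiate term by term:
  d/dx[-x^2/25] = -2x/25
  d/dx[y^2/16] = y·y'/8
  d/dx[-1] = 0

Separating the contributions that come from x directly and those that come through y:
  without y':      -2x/25
  multiplying y':  y/8

so (-2x/25) + (y/8)·y' = 0, and therefore
  dy/dx = -(-2x/25)/(y/8) = 16x/(25y)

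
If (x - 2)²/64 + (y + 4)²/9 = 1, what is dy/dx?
Apply d/dx to both sides, remembering that y depends on x. Each occurrence of y therefore brings in a y' = dy/dx via the chain rule.

With F(x, y) equal to the left-hand side minus the right, differentiate F term by term:
  d/dx[(x - 2)^2/64] = x/32 - 1/16
  d/dx[(y + 4)^2/9] = 2·y'(y + 4)/9
  d/dx[-1] = 0
Adding these up, d/dx[F] = 0 becomes
  (x/32 - 1/16) + (2y/9 + 8/9)·y' = 0,
so isolating y',
  dy/dx = -(x/32 - 1/16)/(2y/9 + 8/9)
        = -((x - 2)/32)/(2(y + 4)/9) = 9(2 - x)/(64(y + 4))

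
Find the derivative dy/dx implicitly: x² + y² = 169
Apply d/dx to both sides, remembering that y depends on x. Each occurrence of y therefore brings in a y' = dy/dx via the chain rule.

With F(x, y) equal to the left-hand side minus the right, differentiate F term by term:
  d/dx[x^2] = 2x
  d/dx[y^2] = 2y·y'
  d/dx[-169] = 0
Adding these up, d/dx[F] = 0 becomes
  (2x) + (2y)·y' = 0,
so isolating y',
  dy/dx = -(2x)/(2y) = -x/y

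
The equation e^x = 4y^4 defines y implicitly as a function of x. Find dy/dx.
Differentiate both sides with respect to x, treating y as y(x). By the chain rule, any term containing y contributes a factor of y' = dy/dx when we differentiate it.

Move every term to one side and write the relation as F(x, y) = 0. Term by term,
  d/dx[-4y^4] = -16y^3·y'
  d/dx[e^(x)] = e^(x)

The pieces without y' make up ∂F/∂x and the coefficient of y' is ∂F/∂y:
  ∂F/∂x = e^(x),
  ∂F/∂y = -16y^3.

Since d/dx[F] = ∂F/∂x + (∂F/∂y)·y' = 0, solve for y':
  (∂F/∂y)·y' = -∂F/∂x
  dy/dx = -(∂F/∂x)/(∂F/∂y) = -(e^(x))/(-16y^3) = e^(x)/(16y^3)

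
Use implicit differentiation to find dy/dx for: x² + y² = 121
Apply d/dx to both sides, remembering that y depends on x. Each occurrence of y therefore brings in a y' = dy/dx via the chain rule.

With F(x, y) equal to the left-hand side minus the right, differentiate F term by term:
  d/dx[x^2] = 2x
  d/dx[y^2] = 2y·y'
  d/dx[-121] = 0
Adding these up, d/dx[F] = 0 becomes
  (2x) + (2y)·y' = 0,
so isolating y',
  dy/dx = -(2x)/(2y) = -x/y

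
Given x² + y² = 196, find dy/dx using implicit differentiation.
Differentiate both sides with respect to x, treating y as y(x). By the chain rule, any term containing y contributes a factor of y' = dy/dx when we differentiate it.

Move every term to one side and write the relation as F(x, y) = 0. Term by term,
  d/dx[x^2] = 2x
  d/dx[y^2] = 2y·y'
  d/dx[-196] = 0

The pieces without y' make up ∂F/∂x and the coefficient of y' is ∂F/∂y:
  ∂F/∂x = 2x,
  ∂F/∂y = 2y.

Since d/dx[F] = ∂F/∂x + (∂F/∂y)·y' = 0, solve for y':
  (∂F/∂y)·y' = -∂F/∂x
  dy/dx = -(∂F/∂x)/(∂F/∂y) = -(2x)/(2y) = -x/y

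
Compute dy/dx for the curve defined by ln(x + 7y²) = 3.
Take d/dx of both sides. Since y is implicitly a function of x, the chain rule attaches a y' = dy/dx factor whenever we differentiate through y.

Set F(x, y) = (left side) − (right side), so the curve is F = 0. Differentiating each term of F:
  d/dx[ln(x + 7y^2)] = (14y·y' + 1)/(x + 7y^2)
  d/dx[-3] = 0

Collecting, the y'-free part is the partial derivative in x and the y' coefficient is the partial derivative in y:
  ∂F/∂x = 1/(x + 7y^2)
  ∂F/∂y = 14y/(x + 7y^2)

so d/dx[F(x, y(x))] = ∂F/∂x + (∂F/∂y)·y' = 0. Rearranging,
  dy/dx = -(∂F/∂x)/(∂F/∂y) = -(1/(x + 7y^2))/(14y/(x + 7y^2)) = -1/(14y)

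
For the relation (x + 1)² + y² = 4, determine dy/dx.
Differentiate both sides with respect to x, treating y as y(x). By the chain rule, any term containing y contributes a factor of y' = dy/dx when we differentiate it.

Move every term to one side and write the relation as F(x, y) = 0. Term by term,
  d/dx[y^2] = 2y·y'
  d/dx[(x + 1)^2] = 2x + 2
  d/dx[-4] = 0

The pieces without y' make up ∂F/∂x and the coefficient of y' is ∂F/∂y:
  ∂F/∂x = 2x + 2,
  ∂F/∂y = 2y.

Since d/dx[F] = ∂F/∂x + (∂F/∂y)·y' = 0, solve for y':
  (∂F/∂y)·y' = -∂F/∂x
  dy/dx = -(∂F/∂x)/(∂F/∂y) = -(2x + 2)/(2y) = (-x - 1)/y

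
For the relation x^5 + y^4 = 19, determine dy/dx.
Differentiate the relation implicitly: treat y = y(x) and apply the chain rule, so every y-derivative picks up a y' = dy/dx factor.

With everything moved to the left-hand side, differentiate term by term:
  d/dx[x^5] = 5x^4
  d/dx[y^4] = 4y^3·y'
  d/dx[-19] = 0

Separating the contributions that come from x directly and those that come through y:
  without y':      5x^4
  multiplying y':  4y^3

so (5x^4) + (4y^3)·y' = 0, and therefore
  dy/dx = -(5x^4)/(4y^3) = -5x^4/(4y^3)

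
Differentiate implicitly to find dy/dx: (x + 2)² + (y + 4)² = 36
Differentiate the relation implicitly: treat y = y(x) and apply the chain rule, so every y-derivative picks up a y' = dy/dx factor.

With everything moved to the left-hand side, differentiate term by term:
  d/dx[(x + 2)^2] = 2x + 4
  d/dx[(y + 4)^2] = 2·y'(y + 4)
  d/dx[-36] = 0

Separating the contributions that come from x directly and those that come through y:
  without y':      2x + 4
  multiplying y':  2y + 8

so (2x + 4) + (2y + 8)·y' = 0, and therefore
  dy/dx = -(2x + 4)/(2y + 8) = (-x - 2)/(y + 4)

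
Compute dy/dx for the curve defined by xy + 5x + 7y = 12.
Differentiate the relation implicitly: treat y = y(x) and apply the chain rule, so every y-derivative picks up a y' = dy/dx factor.

With everything moved to the left-hand side, differentiate term by term:
  d/dx[xy] = x·y' + y
  d/dx[5x] = 5
  d/dx[7y] = 7·y'
  d/dx[-12] = 0

Separating the contributions that come from x directly and those that come through y:
  without y':      y + 5
  multiplying y':  x + 7

so (y + 5) + (x + 7)·y' = 0, and therefore
  dy/dx = -(y + 5)/(x + 7) = (-y - 5)/(x + 7)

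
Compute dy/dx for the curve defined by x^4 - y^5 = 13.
Differentiate both sides with respect to x, treating y as y(x). By the chain rule, any term containing y contributes a factor of y' = dy/dx when we differentiate it.

Move every term to one side and write the relation as F(x, y) = 0. Term by term,
  d/dx[x^4] = 4x^3
  d/dx[-y^5] = -5y^4·y'
  d/dx[-13] = 0

The pieces without y' make up ∂F/∂x and the coefficient of y' is ∂F/∂y:
  ∂F/∂x = 4x^3,
  ∂F/∂y = -5y^4.

Since d/dx[F] = ∂F/∂x + (∂F/∂y)·y' = 0, solve for y':
  (∂F/∂y)·y' = -∂F/∂x
  dy/dx = -(∂F/∂x)/(∂F/∂y) = -(4x^3)/(-5y^4) = 4x^3/(5y^4)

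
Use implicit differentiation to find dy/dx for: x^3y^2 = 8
Differentiate the relation implicitly: treat y = y(x) and apply the chain rule, so every y-derivative picks up a y' = dy/dx factor.

With everything moved to the left-hand side, differentiate term by term:
  d/dx[x^3y^2] = 2x^3y·y' + 3x^2y^2
  d/dx[-8] = 0

Separating the contributions that come from x directly and those that come through y:
  without y':      3x^2y^2
  multiplying y':  2x^3y

so (3x^2y^2) + (2x^3y)·y' = 0, and therefore
  dy/dx = -(3x^2y^2)/(2x^3y) = -3y/(2x)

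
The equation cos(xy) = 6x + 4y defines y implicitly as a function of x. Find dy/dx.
Differentiate the relation implicitly: treat y = y(x) and apply the chain rule, so every y-derivative picks up a y' = dy/dx factor.

With everything moved to the left-hand side, differentiate term by term:
  d/dx[-6x] = -6
  d/dx[-4y] = -4·y'
  d/dx[cos(xy)] = -(x·y' + y)·sin(xy)

Separating the contributions that come from x directly and those that come through y:
  without y':      -y·sin(xy) - 6
  multiplying y':  -x·sin(xy) - 4

so (-y·sin(xy) - 6) + (-x·sin(xy) - 4)·y' = 0, and therefore
  dy/dx = -(-y·sin(xy) - 6)/(-x·sin(xy) - 4) = -(y·sin(xy) + 6)/(x·sin(xy) + 4)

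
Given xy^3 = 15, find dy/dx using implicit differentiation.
Apply d/dx to both sides, remembering that y depends on x. Each occurrence of y therefore brings in a y' = dy/dx via the chain rule.

With F(x, y) equal to the left-hand side minus the right, differentiate F term by term:
  d/dx[xy^3] = 3xy^2·y' + y^3
  d/dx[-15] = 0
Adding these up, d/dx[F] = 0 becomes
  (y^3) + (3xy^2)·y' = 0,
so isolating y',
  dy/dx = -(y^3)/(3xy^2) = -y/(3x)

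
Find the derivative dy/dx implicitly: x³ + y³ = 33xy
Differentiate the relation implicitly: treat y = y(x) and apply the chain rule, so every y-derivative picks up a y' = dy/dx factor.

With everything moved to the left-hand side, differentiate term by term:
  d/dx[x^3] = 3x^2
  d/dx[-33xy] = -33x·y' - 33y
  d/dx[y^3] = 3y^2·y'

Separating the contributions that come from x directly and those that come through y:
  without y':      3x^2 - 33y
  multiplying y':  -33x + 3y^2

so (3x^2 - 33y) + (-33x + 3y^2)·y' = 0, and therefore
  dy/dx = -(3x^2 - 33y)/(-33x + 3y^2) = (x^2 - 11y)/(11x - y^2)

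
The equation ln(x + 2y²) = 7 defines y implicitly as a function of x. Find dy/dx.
Differentiate the relation implicitly: treat y = y(x) and apply the chain rule, so every y-derivative picks up a y' = dy/dx factor.

With everything moved to the left-hand side, differentiate term by term:
  d/dx[ln(x + 2y^2)] = (4y·y' + 1)/(x + 2y^2)
  d/dx[-7] = 0

Separating the contributions that come from x directly and those that come through y:
  without y':      1/(x + 2y^2)
  multiplying y':  4y/(x + 2y^2)

so (1/(x + 2y^2)) + (4y/(x + 2y^2))·y' = 0, and therefore
  dy/dx = -(1/(x + 2y^2))/(4y/(x + 2y^2)) = -1/(4y)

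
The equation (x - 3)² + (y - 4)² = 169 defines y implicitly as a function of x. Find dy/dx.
Differentiate both sides with respect to x, treating y as y(x). By the chain rule, any term containing y contributes a factor of y' = dy/dx when we differentiate it.

Move every term to one side and write the relation as F(x, y) = 0. Term by term,
  d/dx[(x - 3)^2] = 2x - 6
  d/dx[(y - 4)^2] = 2·y'(y - 4)
  d/dx[-169] = 0

The pieces without y' make up ∂F/∂x and the coefficient of y' is ∂F/∂y:
  ∂F/∂x = 2x - 6,
  ∂F/∂y = 2y - 8.

Since d/dx[F] = ∂F/∂x + (∂F/∂y)·y' = 0, solve for y':
  (∂F/∂y)·y' = -∂F/∂x
  dy/dx = -(∂F/∂x)/(∂F/∂y) = -(2x - 6)/(2y - 8) = (3 - x)/(y - 4)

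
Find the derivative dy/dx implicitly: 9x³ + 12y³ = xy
Differentiate both sides with respect to x, treating y as y(x). By the chain rule, any term containing y contributes a factor of y' = dy/dx when we differentiate it.

Move every term to one side and write the relation as F(x, y) = 0. Term by term,
  d/dx[9x^3] = 27x^2
  d/dx[-xy] = -x·y' - y
  d/dx[12y^3] = 36y^2·y'

The pieces without y' make up ∂F/∂x and the coefficient of y' is ∂F/∂y:
  ∂F/∂x = 27x^2 - y,
  ∂F/∂y = -x + 36y^2.

Since d/dx[F] = ∂F/∂x + (∂F/∂y)·y' = 0, solve for y':
  (∂F/∂y)·y' = -∂F/∂x
  dy/dx = -(∂F/∂x)/(∂F/∂y) = -(27x^2 - y)/(-x + 36y^2) = (27x^2 - y)/(x - 36y^2)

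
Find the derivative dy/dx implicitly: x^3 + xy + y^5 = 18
Apply d/dx to both sides, remembering that y depends on x. Each occurrence of y therefore brings in a y' = dy/dx via the chain rule.

With F(x, y) equal to the left-hand side minus the right, differentiate F term by term:
  d/dx[x^3] = 3x^2
  d/dx[xy] = x·y' + y
  d/dx[y^5] = 5y^4·y'
  d/dx[-18] = 0
Adding these up, d/dx[F] = 0 becomes
  (3x^2 + y) + (x + 5y^4)·y' = 0,
so isolating y',
  dy/dx = -(3x^2 + y)/(x + 5y^4) = (-3x^2 - y)/(x + 5y^4)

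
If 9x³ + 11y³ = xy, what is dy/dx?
Differentiate both sides with respect to x, treating y as y(x). By the chain rule, any term containing y contributes a factor of y' = dy/dx when we differentiate it.

Move every term to one side and write the relation as F(x, y) = 0. Term by term,
  d/dx[9x^3] = 27x^2
  d/dx[-xy] = -x·y' - y
  d/dx[11y^3] = 33y^2·y'

The pieces without y' make up ∂F/∂x and the coefficient of y' is ∂F/∂y:
  ∂F/∂x = 27x^2 - y,
  ∂F/∂y = -x + 33y^2.

Since d/dx[F] = ∂F/∂x + (∂F/∂y)·y' = 0, solve for y':
  (∂F/∂y)·y' = -∂F/∂x
  dy/dx = -(∂F/∂x)/(∂F/∂y) = -(27x^2 - y)/(-x + 33y^2) = (27x^2 - y)/(x - 33y^2)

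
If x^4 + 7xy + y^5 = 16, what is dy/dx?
Differentiate both sides with respect to x, treating y as y(x). By the chain rule, any term containing y contributes a factor of y' = dy/dx when we differentiate it.

Move every term to one side and write the relation as F(x, y) = 0. Term by term,
  d/dx[x^4] = 4x^3
  d/dx[7xy] = 7x·y' + 7y
  d/dx[y^5] = 5y^4·y'
  d/dx[-16] = 0

The pieces without y' make up ∂F/∂x and the coefficient of y' is ∂F/∂y:
  ∂F/∂x = 4x^3 + 7y,
  ∂F/∂y = 7x + 5y^4.

Since d/dx[F] = ∂F/∂x + (∂F/∂y)·y' = 0, solve for y':
  (∂F/∂y)·y' = -∂F/∂x
  dy/dx = -(∂F/∂x)/(∂F/∂y) = -(4x^3 + 7y)/(7x + 5y^4) = (-4x^3 - 7y)/(7x + 5y^4)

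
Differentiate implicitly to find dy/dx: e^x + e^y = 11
Differentiate the relation implicitly: treat y = y(x) and apply the chain rule, so every y-derivative picks up a y' = dy/dx factor.

With everything moved to the left-hand side, differentiate term by term:
  d/dx[e^(x)] = e^(x)
  d/dx[e^(y)] = y'·e^(y)
  d/dx[-11] = 0

Separating the contributions that come from x directly and those that come through y:
  without y':      e^(x)
  multiplying y':  e^(y)

so (e^(x)) + (e^(y))·y' = 0, and therefore
  dy/dx = -(e^(x))/(e^(y)) = -e^(x - y)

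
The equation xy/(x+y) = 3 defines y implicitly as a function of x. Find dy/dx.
Differentiate both sides with respect to x, treating y as y(x). By the chain rule, any term containing y contributes a factor of y' = dy/dx when we differentiate it.

Move every term to one side and write the relation as F(x, y) = 0. Term by term,
  d/dx[xy/(x + y)] = xy(-y' - 1)/(x + y)^2 + x·y'/(x + y) + y/(x + y)
  d/dx[-3] = 0

The pieces without y' make up ∂F/∂x and the coefficient of y' is ∂F/∂y:
  ∂F/∂x = -xy/(x + y)^2 + y/(x + y),
  ∂F/∂y = -xy/(x + y)^2 + x/(x + y).

Since d/dx[F] = ∂F/∂x + (∂F/∂y)·y' = 0, solve for y':
  (∂F/∂y)·y' = -∂F/∂x
  dy/dx = -(∂F/∂x)/(∂F/∂y) = -(-xy/(x + y)^2 + y/(x + y))/(-xy/(x + y)^2 + x/(x + y))
        = -(y^2/(x + y)^2)/(x^2/(x + y)^2) = -y^2/x^2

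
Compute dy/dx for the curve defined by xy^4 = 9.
Apply d/dx to both sides, remembering that y depends on x. Each occurrence of y therefore brings in a y' = dy/dx via the chain rule.

With F(x, y) equal to the left-hand side minus the right, differentiate F term by term:
  d/dx[xy^4] = 4xy^3·y' + y^4
  d/dx[-9] = 0
Adding these up, d/dx[F] = 0 becomes
  (y^4) + (4xy^3)·y' = 0,
so isolating y',
  dy/dx = -(y^4)/(4xy^3) = -y/(4x)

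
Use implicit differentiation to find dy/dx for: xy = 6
Take d/dx of both sides. Since y is implicitly a function of x, the chain rule attaches a y' = dy/dx factor whenever we differentiate through y.

Set F(x, y) = (left side) − (right side), so the curve is F = 0. Differentiating each term of F:
  d/dx[xy] = x·y' + y
  d/dx[-6] = 0

Collecting, the y'-free part is the partial derivative in x and the y' coefficient is the partial derivative in y:
  ∂F/∂x = y
  ∂F/∂y = x

so d/dx[F(x, y(x))] = ∂F/∂x + (∂F/∂y)·y' = 0. Rearranging,
  dy/dx = -(∂F/∂x)/(∂F/∂y) = -(y)/(x) = -y/x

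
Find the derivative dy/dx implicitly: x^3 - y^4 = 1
Apply d/dx to both sides, remembering that y depends on x. Each occurrence of y therefore brings in a y' = dy/dx via the chain rule.

With F(x, y) equal to the left-hand side minus the right, differentiate F term by term:
  d/dx[x^3] = 3x^2
  d/dx[-y^4] = -4y^3·y'
  d/dx[-1] = 0
Adding these up, d/dx[F] = 0 becomes
  (3x^2) + (-4y^3)·y' = 0,
so isolating y',
  dy/dx = -(3x^2)/(-4y^3) = 3x^2/(4y^3)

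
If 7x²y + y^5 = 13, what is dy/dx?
Apply d/dx to both sides, remembering that y depends on x. Each occurrence of y therefore brings in a y' = dy/dx via the chain rule.

With F(x, y) equal to the left-hand side minus the right, differentiate F term by term:
  d/dx[7x^2y] = 7x^2·y' + 14xy
  d/dx[y^5] = 5y^4·y'
  d/dx[-13] = 0
Adding these up, d/dx[F] = 0 becomes
  (14xy) + (7x^2 + 5y^4)·y' = 0,
so isolating y',
  dy/dx = -(14xy)/(7x^2 + 5y^4) = -14xy/(7x^2 + 5y^4)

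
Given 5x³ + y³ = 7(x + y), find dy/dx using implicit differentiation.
Differentiate the relation implicitly: treat y = y(x) and apply the chain rule, so every y-derivative picks up a y' = dy/dx factor.

With everything moved to the left-hand side, differentiate term by term:
  d/dx[5x^3] = 15x^2
  d/dx[-7x] = -7
  d/dx[y^3] = 3y^2·y'
  d/dx[-7y] = -7·y'

Separating the contributions that come from x directly and those that come through y:
  without y':      15x^2 - 7
  multiplying y':  3y^2 - 7

so (15x^2 - 7) + (3y^2 - 7)·y' = 0, and therefore
  dy/dx = -(15x^2 - 7)/(3y^2 - 7) = (7 - 15x^2)/(3y^2 - 7)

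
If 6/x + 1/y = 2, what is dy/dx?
Differentiate both sides with respect to x, treating y as y(x). By the chain rule, any term containing y contributes a factor of y' = dy/dx when we differentiate it.

Move every term to one side and write the relation as F(x, y) = 0. Term by term,
  d/dx[1/y] = -y'/y^2
  d/dx[6/x] = -6/x^2
  d/dx[-2] = 0

The pieces without y' make up ∂F/∂x and the coefficient of y' is ∂F/∂y:
  ∂F/∂x = -6/x^2,
  ∂F/∂y = -1/y^2.

Since d/dx[F] = ∂F/∂x + (∂F/∂y)·y' = 0, solve for y':
  (∂F/∂y)·y' = -∂F/∂x
  dy/dx = -(∂F/∂x)/(∂F/∂y) = -(-6/x^2)/(-1/y^2) = -6y^2/x^2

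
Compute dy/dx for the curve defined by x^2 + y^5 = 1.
Take d/dx of both sides. Since y is implicitly a function of x, the chain rule attaches a y' = dy/dx factor whenever we differentiate through y.

Set F(x, y) = (left side) − (right side), so the curve is F = 0. Differentiating each term of F:
  d/dx[x^2] = 2x
  d/dx[y^5] = 5y^4·y'
  d/dx[-1] = 0

Collecting, the y'-free part is the partial derivative in x and the y' coefficient is the partial derivative in y:
  ∂F/∂x = 2x
  ∂F/∂y = 5y^4

so d/dx[F(x, y(x))] = ∂F/∂x + (∂F/∂y)·y' = 0. Rearranging,
  dy/dx = -(∂F/∂x)/(∂F/∂y) = -(2x)/(5y^4) = -2x/(5y^4)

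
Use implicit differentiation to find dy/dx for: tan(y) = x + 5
Take d/dx of both sides. Since y is implicitly a function of x, the chain rule attaches a y' = dy/dx factor whenever we differentiate through y.

Set F(x, y) = (left side) − (right side), so the curve is F = 0. Differentiating each term of F:
  d/dx[-x] = -1
  d/dx[tan(y)] = y'(tan(y)^2 + 1)
  d/dx[-5] = 0

Collecting, the y'-free part is the partial derivative in x and the y' coefficient is the partial derivative in y:
  ∂F/∂x = -1
  ∂F/∂y = tan(y)^2 + 1

so d/dx[F(x, y(x))] = ∂F/∂x + (∂F/∂y)·y' = 0. Rearranging,
  dy/dx = -(∂F/∂x)/(∂F/∂y) = -(-1)/(tan(y)^2 + 1) = cos(y)^2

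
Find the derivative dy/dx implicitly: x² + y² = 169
Take d/dx of both sides. Since y is implicitly a function of x, the chain rule attaches a y' = dy/dx factor whenever we differentiate through y.

Set F(x, y) = (left side) − (right side), so the curve is F = 0. Differentiating each term of F:
  d/dx[x^2] = 2x
  d/dx[y^2] = 2y·y'
  d/dx[-169] = 0

Collecting, the y'-free part is the partial derivative in x and the y' coefficient is the partial derivative in y:
  ∂F/∂x = 2x
  ∂F/∂y = 2y

so d/dx[F(x, y(x))] = ∂F/∂x + (∂F/∂y)·y' = 0. Rearranging,
  dy/dx = -(∂F/∂x)/(∂F/∂y) = -(2x)/(2y) = -x/y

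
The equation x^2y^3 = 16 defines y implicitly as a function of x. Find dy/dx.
Differentiate both sides with respect to x, treating y as y(x). By the chain rule, any term containing y contributes a factor of y' = dy/dx when we differentiate it.

Move every term to one side and write the relation as F(x, y) = 0. Term by term,
  d/dx[x^2y^3] = 3x^2y^2·y' + 2xy^3
  d/dx[-16] = 0

The pieces without y' make up ∂F/∂x and the coefficient of y' is ∂F/∂y:
  ∂F/∂x = 2xy^3,
  ∂F/∂y = 3x^2y^2.

Since d/dx[F] = ∂F/∂x + (∂F/∂y)·y' = 0, solve for y':
  (∂F/∂y)·y' = -∂F/∂x
  dy/dx = -(∂F/∂x)/(∂F/∂y) = -(2xy^3)/(3x^2y^2) = -2y/(3x)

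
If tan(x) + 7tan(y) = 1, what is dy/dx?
Apply d/dx to both sides, remembering that y depends on x. Each occurrence of y therefore brings in a y' = dy/dx via the chain rule.

With F(x, y) equal to the left-hand side minus the right, differentiate F term by term:
  d/dx[tan(x)] = tan(x)^2 + 1
  d/dx[7tan(y)] = 7·y'(tan(y)^2 + 1)
  d/dx[-1] = 0
Adding these up, d/dx[F] = 0 becomes
  (tan(x)^2 + 1) + (7tan(y)^2 + 7)·y' = 0,
so isolating y',
  dy/dx = -(tan(x)^2 + 1)/(7tan(y)^2 + 7) = -cos(y)^2/(7cos(x)^2)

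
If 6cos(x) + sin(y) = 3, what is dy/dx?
Differentiate the relation implicitly: treat y = y(x) and apply the chain rule, so every y-derivative picks up a y' = dy/dx factor.

With everything moved to the left-hand side, differentiate term by term:
  d/dx[sin(y)] = y'·cos(y)
  d/dx[6cos(x)] = -6sin(x)
  d/dx[-3] = 0

Separating the contributions that come from x directly and those that come through y:
  without y':      -6sin(x)
  multiplying y':  cos(y)

so (-6sin(x)) + (cos(y))·y' = 0, and therefore
  dy/dx = -(-6sin(x))/(cos(y)) = 6sin(x)/cos(y)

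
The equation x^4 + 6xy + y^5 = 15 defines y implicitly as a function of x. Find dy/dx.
Take d/dx of both sides. Since y is implicitly a function of x, the chain rule attaches a y' = dy/dx factor whenever we differentiate through y.

Set F(x, y) = (left side) − (right side), so the curve is F = 0. Differentiating each term of F:
  d/dx[x^4] = 4x^3
  d/dx[6xy] = 6x·y' + 6y
  d/dx[y^5] = 5y^4·y'
  d/dx[-15] = 0

Collecting, the y'-free part is the partial derivative in x and the y' coefficient is the partial derivative in y:
  ∂F/∂x = 4x^3 + 6y
  ∂F/∂y = 6x + 5y^4

so d/dx[F(x, y(x))] = ∂F/∂x + (∂F/∂y)·y' = 0. Rearranging,
  dy/dx = -(∂F/∂x)/(∂F/∂y) = -(4x^3 + 6y)/(6x + 5y^4) = 2(-2x^3 - 3y)/(6x + 5y^4)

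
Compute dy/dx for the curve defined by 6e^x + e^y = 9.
Differentiate the relation implicitly: treat y = y(x) and apply the chain rule, so every y-derivative picks up a y' = dy/dx factor.

With everything moved to the left-hand side, differentiate term by term:
  d/dx[6e^(x)] = 6e^(x)
  d/dx[e^(y)] = y'·e^(y)
  d/dx[-9] = 0

Separating the contributions that come from x directly and those that come through y:
  without y':      6e^(x)
  multiplying y':  e^(y)

so (6e^(x)) + (e^(y))·y' = 0, and therefore
  dy/dx = -(6e^(x))/(e^(y)) = -6e^(x - y)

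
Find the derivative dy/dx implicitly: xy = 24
Apply d/dx to both sides, remembering that y depends on x. Each occurrence of y therefore brings in a y' = dy/dx via the chain rule.

With F(x, y) equal to the left-hand side minus the right, differentiate F term by term:
  d/dx[xy] = x·y' + y
  d/dx[-24] = 0
Adding these up, d/dx[F] = 0 becomes
  (y) + (x)·y' = 0,
so isolating y',
  dy/dx = -(y)/(x) = -y/x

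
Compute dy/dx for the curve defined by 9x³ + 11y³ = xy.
Differentiate both sides with respect to x, treating y as y(x). By the chain rule, any term containing y contributes a factor of y' = dy/dx when we differentiate it.

Move every term to one side and write the relation as F(x, y) = 0. Term by term,
  d/dx[9x^3] = 27x^2
  d/dx[-xy] = -x·y' - y
  d/dx[11y^3] = 33y^2·y'

The pieces without y' make up ∂F/∂x and the coefficient of y' is ∂F/∂y:
  ∂F/∂x = 27x^2 - y,
  ∂F/∂y = -x + 33y^2.

Since d/dx[F] = ∂F/∂x + (∂F/∂y)·y' = 0, solve for y':
  (∂F/∂y)·y' = -∂F/∂x
  dy/dx = -(∂F/∂x)/(∂F/∂y) = -(27x^2 - y)/(-x + 33y^2) = (27x^2 - y)/(x - 33y^2)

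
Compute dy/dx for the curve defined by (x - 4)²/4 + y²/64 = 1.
Differentiate both sides with respect to x, treating y as y(x). By the chain rule, any term containing y contributes a factor of y' = dy/dx when we differentiate it.

Move every term to one side and write the relation as F(x, y) = 0. Term by term,
  d/dx[y^2/64] = y·y'/32
  d/dx[(x - 4)^2/4] = x/2 - 2
  d/dx[-1] = 0

The pieces without y' make up ∂F/∂x and the coefficient of y' is ∂F/∂y:
  ∂F/∂x = x/2 - 2,
  ∂F/∂y = y/32.

Since d/dx[F] = ∂F/∂x + (∂F/∂y)·y' = 0, solve for y':
  (∂F/∂y)·y' = -∂F/∂x
  dy/dx = -(∂F/∂x)/(∂F/∂y) = -(x/2 - 2)/(y/32)
        = -((x - 4)/2)/(y/32) = 16(4 - x)/y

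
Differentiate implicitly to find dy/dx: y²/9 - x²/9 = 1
Differentiate both sides with respect to x, treating y as y(x). By the chain rule, any term containing y contributes a factor of y' = dy/dx when we differentiate it.

Move every term to one side and write the relation as F(x, y) = 0. Term by term,
  d/dx[-x^2/9] = -2x/9
  d/dx[y^2/9] = 2y·y'/9
  d/dx[-1] = 0

The pieces without y' make up ∂F/∂x and the coefficient of y' is ∂F/∂y:
  ∂F/∂x = -2x/9,
  ∂F/∂y = 2y/9.

Since d/dx[F] = ∂F/∂x + (∂F/∂y)·y' = 0, solve for y':
  (∂F/∂y)·y' = -∂F/∂x
  dy/dx = -(∂F/∂x)/(∂F/∂y) = -(-2x/9)/(2y/9) = x/y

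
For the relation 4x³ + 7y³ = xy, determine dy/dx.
Differentiate both sides with respect to x, treating y as y(x). By the chain rule, any term containing y contributes a factor of y' = dy/dx when we differentiate it.

Move every term to one side and write the relation as F(x, y) = 0. Term by term,
  d/dx[4x^3] = 12x^2
  d/dx[-xy] = -x·y' - y
  d/dx[7y^3] = 21y^2·y'

The pieces without y' make up ∂F/∂x and the coefficient of y' is ∂F/∂y:
  ∂F/∂x = 12x^2 - y,
  ∂F/∂y = -x + 21y^2.

Since d/dx[F] = ∂F/∂x + (∂F/∂y)·y' = 0, solve for y':
  (∂F/∂y)·y' = -∂F/∂x
  dy/dx = -(∂F/∂x)/(∂F/∂y) = -(12x^2 - y)/(-x + 21y^2) = (12x^2 - y)/(x - 21y^2)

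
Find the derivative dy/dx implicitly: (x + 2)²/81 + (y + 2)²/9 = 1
Apply d/dx to both sides, remembering that y depends on x. Each occurrence of y therefore brings in a y' = dy/dx via the chain rule.

With F(x, y) equal to the left-hand side minus the right, differentiate F term by term:
  d/dx[(x + 2)^2/81] = 2x/81 + 4/81
  d/dx[(y + 2)^2/9] = 2·y'(y + 2)/9
  d/dx[-1] = 0
Adding these up, d/dx[F] = 0 becomes
  (2x/81 + 4/81) + (2y/9 + 4/9)·y' = 0,
so isolating y',
  dy/dx = -(2x/81 + 4/81)/(2y/9 + 4/9)
        = -(2(x + 2)/81)/(2(y + 2)/9) = (-x - 2)/(9(y + 2))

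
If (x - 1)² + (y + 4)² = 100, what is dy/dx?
Take d/dx of both sides. Since y is implicitly a function of x, the chain rule attaches a y' = dy/dx factor whenever we differentiate through y.

Set F(x, y) = (left side) − (right side), so the curve is F = 0. Differentiating each term of F:
  d/dx[(x - 1)^2] = 2x - 2
  d/dx[(y + 4)^2] = 2·y'(y + 4)
  d/dx[-100] = 0

Collecting, the y'-free part is the partial derivative in x and the y' coefficient is the partial derivative in y:
  ∂F/∂x = 2x - 2
  ∂F/∂y = 2y + 8

so d/dx[F(x, y(x))] = ∂F/∂x + (∂F/∂y)·y' = 0. Rearranging,
  dy/dx = -(∂F/∂x)/(∂F/∂y) = -(2x - 2)/(2y + 8) = (1 - x)/(y + 4)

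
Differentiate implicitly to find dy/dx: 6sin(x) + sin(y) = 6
Differentiate the relation implicitly: treat y = y(x) and apply the chain rule, so every y-derivative picks up a y' = dy/dx factor.

With everything moved to the left-hand side, differentiate term by term:
  d/dx[6sin(x)] = 6cos(x)
  d/dx[sin(y)] = y'·cos(y)
  d/dx[-6] = 0

Separating the contributions that come from x directly and those that come through y:
  without y':      6cos(x)
  multiplying y':  cos(y)

so (6cos(x)) + (cos(y))·y' = 0, and therefore
  dy/dx = -(6cos(x))/(cos(y)) = -6cos(x)/cos(y)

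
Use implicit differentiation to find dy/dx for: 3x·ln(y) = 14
Apply d/dx to both sides, remembering that y depends on x. Each occurrence of y therefore brings in a y' = dy/dx via the chain rule.

With F(x, y) equal to the left-hand side minus the right, differentiate F term by term:
  d/dx[3x·ln(y)] = 3x·y'/y + 3ln(y)
  d/dx[-14] = 0
Adding these up, d/dx[F] = 0 becomes
  (3ln(y)) + (3x/y)·y' = 0,
so isolating y',
  dy/dx = -(3ln(y))/(3x/y) = -y·ln(y)/x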